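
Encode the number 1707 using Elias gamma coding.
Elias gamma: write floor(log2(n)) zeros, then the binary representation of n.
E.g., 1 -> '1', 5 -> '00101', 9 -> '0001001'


num_bits = floor(log2(1707)) + 1 = 11
leading_zeros = num_bits - 1 = 10
binary(1707) = 11010101011

Elias gamma(1707) = '0000000000' + '11010101011' = 000000000011010101011 (21 bits)


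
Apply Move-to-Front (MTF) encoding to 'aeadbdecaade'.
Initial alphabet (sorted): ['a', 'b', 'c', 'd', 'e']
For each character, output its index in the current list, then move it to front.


MTF encoding:
'a': index 0 in ['a', 'b', 'c', 'd', 'e'] -> ['a', 'b', 'c', 'd', 'e']
'e': index 4 in ['a', 'b', 'c', 'd', 'e'] -> ['e', 'a', 'b', 'c', 'd']
'a': index 1 in ['e', 'a', 'b', 'c', 'd'] -> ['a', 'e', 'b', 'c', 'd']
'd': index 4 in ['a', 'e', 'b', 'c', 'd'] -> ['d', 'a', 'e', 'b', 'c']
'b': index 3 in ['d', 'a', 'e', 'b', 'c'] -> ['b', 'd', 'a', 'e', 'c']
'd': index 1 in ['b', 'd', 'a', 'e', 'c'] -> ['d', 'b', 'a', 'e', 'c']
'e': index 3 in ['d', 'b', 'a', 'e', 'c'] -> ['e', 'd', 'b', 'a', 'c']
'c': index 4 in ['e', 'd', 'b', 'a', 'c'] -> ['c', 'e', 'd', 'b', 'a']
'a': index 4 in ['c', 'e', 'd', 'b', 'a'] -> ['a', 'c', 'e', 'd', 'b']
'a': index 0 in ['a', 'c', 'e', 'd', 'b'] -> ['a', 'c', 'e', 'd', 'b']
'd': index 3 in ['a', 'c', 'e', 'd', 'b'] -> ['d', 'a', 'c', 'e', 'b']
'e': index 3 in ['d', 'a', 'c', 'e', 'b'] -> ['e', 'd', 'a', 'c', 'b']


Output: [0, 4, 1, 4, 3, 1, 3, 4, 4, 0, 3, 3]


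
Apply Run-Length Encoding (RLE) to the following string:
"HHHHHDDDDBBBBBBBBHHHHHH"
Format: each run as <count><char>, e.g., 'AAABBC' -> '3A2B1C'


Scanning runs left to right:
  i=0: run of 'H' x 5 -> '5H'
  i=5: run of 'D' x 4 -> '4D'
  i=9: run of 'B' x 8 -> '8B'
  i=17: run of 'H' x 6 -> '6H'

RLE = 5H4D8B6H


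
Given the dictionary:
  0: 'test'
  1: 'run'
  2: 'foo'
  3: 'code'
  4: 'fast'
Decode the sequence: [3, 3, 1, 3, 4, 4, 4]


Look up each index in the dictionary:
  3 -> 'code'
  3 -> 'code'
  1 -> 'run'
  3 -> 'code'
  4 -> 'fast'
  4 -> 'fast'
  4 -> 'fast'

Decoded: "code code run code fast fast fast"


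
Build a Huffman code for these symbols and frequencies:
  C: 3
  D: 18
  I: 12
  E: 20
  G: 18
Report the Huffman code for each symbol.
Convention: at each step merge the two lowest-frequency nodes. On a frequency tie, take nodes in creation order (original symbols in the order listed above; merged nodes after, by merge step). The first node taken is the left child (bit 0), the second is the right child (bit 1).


Huffman tree construction:
Step 1: Merge C(3) + I(12) = 15
Step 2: Merge (C+I)(15) + D(18) = 33
Step 3: Merge G(18) + E(20) = 38
Step 4: Merge ((C+I)+D)(33) + (G+E)(38) = 71
Read each symbol's code off the tree from the root (left child = 0, right child = 1).

Codes:
  C: 000 (length 3)
  D: 01 (length 2)
  I: 001 (length 3)
  E: 11 (length 2)
  G: 10 (length 2)
Average code length: 157/71 = 2.2113 bits/symbol


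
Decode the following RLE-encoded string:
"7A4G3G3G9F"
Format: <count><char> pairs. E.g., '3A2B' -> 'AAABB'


Expanding each <count><char> pair:
  7A -> 'AAAAAAA'
  4G -> 'GGGG'
  3G -> 'GGG'
  3G -> 'GGG'
  9F -> 'FFFFFFFFF'

Decoded = AAAAAAAGGGGGGGGGGFFFFFFFFF


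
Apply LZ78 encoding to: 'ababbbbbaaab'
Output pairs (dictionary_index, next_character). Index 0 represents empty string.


LZ78 encoding steps:
Dictionary: {0: ''}
Step 1: w='' (idx 0), next='a' -> output (0, 'a'), add 'a' as idx 1
Step 2: w='' (idx 0), next='b' -> output (0, 'b'), add 'b' as idx 2
Step 3: w='a' (idx 1), next='b' -> output (1, 'b'), add 'ab' as idx 3
Step 4: w='b' (idx 2), next='b' -> output (2, 'b'), add 'bb' as idx 4
Step 5: w='bb' (idx 4), next='a' -> output (4, 'a'), add 'bba' as idx 5
Step 6: w='a' (idx 1), next='a' -> output (1, 'a'), add 'aa' as idx 6
Step 7: w='b' (idx 2), end of input -> output (2, '')


Encoded: [(0, 'a'), (0, 'b'), (1, 'b'), (2, 'b'), (4, 'a'), (1, 'a'), (2, '')]


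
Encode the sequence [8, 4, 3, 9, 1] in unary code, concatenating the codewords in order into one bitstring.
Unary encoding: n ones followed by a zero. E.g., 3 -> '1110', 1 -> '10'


Encode each number as n ones followed by a terminating 0:
  8 -> 111111110 (9 bits)
  4 -> 11110 (5 bits)
  3 -> 1110 (4 bits)
  9 -> 1111111110 (10 bits)
  1 -> 10 (2 bits)
Total length = 9 + 5 + 4 + 10 + 2 = 30 bits.

Unary([8, 4, 3, 9, 1]) = 111111110111101110111111111010 (30 bits)


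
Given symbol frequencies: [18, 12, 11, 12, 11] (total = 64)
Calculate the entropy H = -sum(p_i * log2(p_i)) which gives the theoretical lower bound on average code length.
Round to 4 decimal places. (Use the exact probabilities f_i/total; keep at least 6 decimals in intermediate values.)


Per-symbol terms -p_i * log2(p_i) with p_i = f_i/64:
  p = 18/64 = 0.281250: log2(p) = -1.830075, -p*log2(p) = 0.514709
  p = 12/64 = 0.187500: log2(p) = -2.415037, -p*log2(p) = 0.452820
  p = 11/64 = 0.171875: log2(p) = -2.540568, -p*log2(p) = 0.436660
  p = 12/64 = 0.187500: log2(p) = -2.415037, -p*log2(p) = 0.452820
  p = 11/64 = 0.171875: log2(p) = -2.540568, -p*log2(p) = 0.436660
H = 0.514709 + 0.452820 + 0.436660 + 0.452820 + 0.436660 = 2.293669

H = 2.2937 bits/symbol


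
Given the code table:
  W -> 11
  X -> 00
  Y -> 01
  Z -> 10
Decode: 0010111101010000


Decoding:
00 -> X
10 -> Z
11 -> W
11 -> W
01 -> Y
01 -> Y
00 -> X
00 -> X


Result: XZWWYYXX


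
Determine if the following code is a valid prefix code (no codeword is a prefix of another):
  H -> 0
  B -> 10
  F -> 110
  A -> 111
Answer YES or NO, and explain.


Checking each pair (does one codeword prefix another?):
  H='0' vs B='10': no prefix
  H='0' vs F='110': no prefix
  H='0' vs A='111': no prefix
  B='10' vs H='0': no prefix
  B='10' vs F='110': no prefix
  B='10' vs A='111': no prefix
  F='110' vs H='0': no prefix
  F='110' vs B='10': no prefix
  F='110' vs A='111': no prefix
  A='111' vs H='0': no prefix
  A='111' vs B='10': no prefix
  A='111' vs F='110': no prefix
No violation found over all pairs.

YES -- this is a valid prefix code. No codeword is a prefix of any other codeword.


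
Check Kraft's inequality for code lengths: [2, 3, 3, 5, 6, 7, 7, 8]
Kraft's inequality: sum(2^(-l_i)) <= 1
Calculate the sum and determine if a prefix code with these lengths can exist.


Sum = 2^(-2) + 2^(-3) + 2^(-3) + 2^(-5) + 2^(-6) + 2^(-7) + 2^(-7) + 2^(-8)
    = 0.25 + 0.125 + 0.125 + 0.03125 + 0.015625 + 0.0078125 + 0.0078125 + 0.00390625
    = 145/256 = 0.56640625
Since 0.56640625 <= 1, Kraft's inequality IS satisfied.
A prefix code with these lengths CAN exist.

Kraft sum = 0.56640625. Satisfied.


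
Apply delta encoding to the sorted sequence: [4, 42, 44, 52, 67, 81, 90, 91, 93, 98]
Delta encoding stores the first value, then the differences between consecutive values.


First value: 4
Deltas:
  42 - 4 = 38
  44 - 42 = 2
  52 - 44 = 8
  67 - 52 = 15
  81 - 67 = 14
  90 - 81 = 9
  91 - 90 = 1
  93 - 91 = 2
  98 - 93 = 5


Delta encoded: [4, 38, 2, 8, 15, 14, 9, 1, 2, 5]


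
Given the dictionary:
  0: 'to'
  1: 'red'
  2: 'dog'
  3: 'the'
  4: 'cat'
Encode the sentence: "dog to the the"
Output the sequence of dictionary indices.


Look up each word in the dictionary:
  'dog' -> 2
  'to' -> 0
  'the' -> 3
  'the' -> 3

Encoded: [2, 0, 3, 3]


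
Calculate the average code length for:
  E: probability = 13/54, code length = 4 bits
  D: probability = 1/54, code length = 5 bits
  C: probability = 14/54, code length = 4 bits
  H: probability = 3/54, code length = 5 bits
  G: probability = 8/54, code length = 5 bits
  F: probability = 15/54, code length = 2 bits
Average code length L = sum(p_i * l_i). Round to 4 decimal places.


Weighted contributions p_i * l_i:
  E: (13/54) * 4 = 52/54
  D: (1/54) * 5 = 5/54
  C: (14/54) * 4 = 56/54
  H: (3/54) * 5 = 15/54
  G: (8/54) * 5 = 40/54
  F: (15/54) * 2 = 30/54
Sum = (52 + 5 + 56 + 15 + 40 + 30)/54 = 198/54

L = 198/54 = 3.6667 bits/symbol


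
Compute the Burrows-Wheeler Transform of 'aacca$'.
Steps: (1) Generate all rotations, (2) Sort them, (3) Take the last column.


Rotations (sorted):
  0: $aacca -> last char: a
  1: a$aacc -> last char: c
  2: aacca$ -> last char: $
  3: acca$a -> last char: a
  4: ca$aac -> last char: c
  5: cca$aa -> last char: a


BWT = ac$aca


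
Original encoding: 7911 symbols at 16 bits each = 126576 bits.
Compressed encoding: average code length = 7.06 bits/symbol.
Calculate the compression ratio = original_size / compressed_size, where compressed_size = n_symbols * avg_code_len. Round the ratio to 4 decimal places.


original_size = n_symbols * orig_bits = 7911 * 16 = 126576 bits
compressed_size = n_symbols * avg_code_len = 7911 * 7.06 = 55851.66 bits
ratio = original_size / compressed_size = 126576 / 55851.66 = 2.2663

Compression ratio = 2.2663


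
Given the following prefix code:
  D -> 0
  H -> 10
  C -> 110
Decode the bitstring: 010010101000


Decoding step by step:
Bits 0 -> D
Bits 10 -> H
Bits 0 -> D
Bits 10 -> H
Bits 10 -> H
Bits 10 -> H
Bits 0 -> D
Bits 0 -> D


Decoded message: DHDHHHDD


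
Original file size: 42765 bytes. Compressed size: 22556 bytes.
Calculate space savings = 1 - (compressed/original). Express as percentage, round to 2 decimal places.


ratio = compressed/original = 22556/42765 = 0.527441
savings = 1 - ratio = 1 - 0.527441 = 0.472559
as a percentage: 0.472559 * 100 = 47.26%

Space savings = 1 - 22556/42765 = 47.26%


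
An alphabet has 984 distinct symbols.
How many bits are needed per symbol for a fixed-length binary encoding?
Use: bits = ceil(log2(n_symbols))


log2(984) = 9.9425
Bracket: 2^9 = 512 < 984 <= 2^10 = 1024
So ceil(log2(984)) = 10

bits = ceil(log2(984)) = ceil(9.9425) = 10 bits


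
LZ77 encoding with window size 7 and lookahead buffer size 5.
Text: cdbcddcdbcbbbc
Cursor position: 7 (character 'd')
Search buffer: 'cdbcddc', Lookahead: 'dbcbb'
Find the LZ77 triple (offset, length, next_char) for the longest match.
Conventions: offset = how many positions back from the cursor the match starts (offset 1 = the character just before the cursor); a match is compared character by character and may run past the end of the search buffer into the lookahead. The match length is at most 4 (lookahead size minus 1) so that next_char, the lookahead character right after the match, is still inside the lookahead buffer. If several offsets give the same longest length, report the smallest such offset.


Try each offset into the search buffer:
  offset=1 (pos 6, char 'c'): match length 0
  offset=2 (pos 5, char 'd'): match length 1
  offset=3 (pos 4, char 'd'): match length 1
  offset=4 (pos 3, char 'c'): match length 0
  offset=5 (pos 2, char 'b'): match length 0
  offset=6 (pos 1, char 'd'): match length 3
  offset=7 (pos 0, char 'c'): match length 0
Longest match has length 3 at offset 6.
next_char = character at position 7 + 3 = 10 -> 'b'

Best match: offset=6, length=3 (matching 'dbc' starting at position 1)
LZ77 triple: (6, 3, 'b')


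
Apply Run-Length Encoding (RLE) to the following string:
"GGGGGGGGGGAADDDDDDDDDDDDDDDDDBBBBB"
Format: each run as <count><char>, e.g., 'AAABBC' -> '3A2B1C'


Scanning runs left to right:
  i=0: run of 'G' x 10 -> '10G'
  i=10: run of 'A' x 2 -> '2A'
  i=12: run of 'D' x 17 -> '17D'
  i=29: run of 'B' x 5 -> '5B'

RLE = 10G2A17D5B


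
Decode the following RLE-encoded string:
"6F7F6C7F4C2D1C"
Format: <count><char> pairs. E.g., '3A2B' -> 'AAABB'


Expanding each <count><char> pair:
  6F -> 'FFFFFF'
  7F -> 'FFFFFFF'
  6C -> 'CCCCCC'
  7F -> 'FFFFFFF'
  4C -> 'CCCC'
  2D -> 'DD'
  1C -> 'C'

Decoded = FFFFFFFFFFFFFCCCCCCFFFFFFFCCCCDDC


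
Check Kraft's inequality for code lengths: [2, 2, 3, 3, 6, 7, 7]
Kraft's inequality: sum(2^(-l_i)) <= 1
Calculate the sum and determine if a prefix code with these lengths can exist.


Sum = 2^(-2) + 2^(-2) + 2^(-3) + 2^(-3) + 2^(-6) + 2^(-7) + 2^(-7)
    = 0.25 + 0.25 + 0.125 + 0.125 + 0.015625 + 0.0078125 + 0.0078125
    = 100/128 = 0.78125
Since 0.78125 <= 1, Kraft's inequality IS satisfied.
A prefix code with these lengths CAN exist.

Kraft sum = 0.78125. Satisfied.


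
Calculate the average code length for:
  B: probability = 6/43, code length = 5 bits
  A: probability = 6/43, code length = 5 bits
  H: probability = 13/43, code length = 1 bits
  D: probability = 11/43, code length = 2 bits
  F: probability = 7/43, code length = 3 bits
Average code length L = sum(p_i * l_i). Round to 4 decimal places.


Weighted contributions p_i * l_i:
  B: (6/43) * 5 = 30/43
  A: (6/43) * 5 = 30/43
  H: (13/43) * 1 = 13/43
  D: (11/43) * 2 = 22/43
  F: (7/43) * 3 = 21/43
Sum = (30 + 30 + 13 + 22 + 21)/43 = 116/43

L = 116/43 = 2.6977 bits/symbol


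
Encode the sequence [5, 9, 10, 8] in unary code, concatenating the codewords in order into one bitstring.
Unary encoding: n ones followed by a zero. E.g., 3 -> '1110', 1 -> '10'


Encode each number as n ones followed by a terminating 0:
  5 -> 111110 (6 bits)
  9 -> 1111111110 (10 bits)
  10 -> 11111111110 (11 bits)
  8 -> 111111110 (9 bits)
Total length = 6 + 10 + 11 + 9 = 36 bits.

Unary([5, 9, 10, 8]) = 111110111111111011111111110111111110 (36 bits)


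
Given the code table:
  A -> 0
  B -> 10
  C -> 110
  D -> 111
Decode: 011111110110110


Decoding:
0 -> A
111 -> D
111 -> D
10 -> B
110 -> C
110 -> C


Result: ADDBCC


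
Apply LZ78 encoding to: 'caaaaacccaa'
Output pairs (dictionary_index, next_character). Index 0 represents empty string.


LZ78 encoding steps:
Dictionary: {0: ''}
Step 1: w='' (idx 0), next='c' -> output (0, 'c'), add 'c' as idx 1
Step 2: w='' (idx 0), next='a' -> output (0, 'a'), add 'a' as idx 2
Step 3: w='a' (idx 2), next='a' -> output (2, 'a'), add 'aa' as idx 3
Step 4: w='aa' (idx 3), next='c' -> output (3, 'c'), add 'aac' as idx 4
Step 5: w='c' (idx 1), next='c' -> output (1, 'c'), add 'cc' as idx 5
Step 6: w='aa' (idx 3), end of input -> output (3, '')


Encoded: [(0, 'c'), (0, 'a'), (2, 'a'), (3, 'c'), (1, 'c'), (3, '')]


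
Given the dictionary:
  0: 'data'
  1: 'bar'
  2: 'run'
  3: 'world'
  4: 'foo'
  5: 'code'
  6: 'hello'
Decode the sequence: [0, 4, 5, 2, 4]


Look up each index in the dictionary:
  0 -> 'data'
  4 -> 'foo'
  5 -> 'code'
  2 -> 'run'
  4 -> 'foo'

Decoded: "data foo code run foo"


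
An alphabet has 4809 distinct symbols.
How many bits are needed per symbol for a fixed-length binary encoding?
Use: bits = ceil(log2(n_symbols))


log2(4809) = 12.2315
Bracket: 2^12 = 4096 < 4809 <= 2^13 = 8192
So ceil(log2(4809)) = 13

bits = ceil(log2(4809)) = ceil(12.2315) = 13 bits


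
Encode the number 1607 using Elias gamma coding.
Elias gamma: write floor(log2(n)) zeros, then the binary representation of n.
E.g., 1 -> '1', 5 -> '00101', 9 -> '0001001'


num_bits = floor(log2(1607)) + 1 = 11
leading_zeros = num_bits - 1 = 10
binary(1607) = 11001000111

Elias gamma(1607) = '0000000000' + '11001000111' = 000000000011001000111 (21 bits)


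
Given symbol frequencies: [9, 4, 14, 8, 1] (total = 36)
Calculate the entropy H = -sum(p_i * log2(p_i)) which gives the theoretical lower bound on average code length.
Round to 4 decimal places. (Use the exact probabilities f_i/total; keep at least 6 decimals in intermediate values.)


Per-symbol terms -p_i * log2(p_i) with p_i = f_i/36:
  p = 9/36 = 0.250000: log2(p) = -2.000000, -p*log2(p) = 0.500000
  p = 4/36 = 0.111111: log2(p) = -3.169925, -p*log2(p) = 0.352214
  p = 14/36 = 0.388889: log2(p) = -1.362570, -p*log2(p) = 0.529888
  p = 8/36 = 0.222222: log2(p) = -2.169925, -p*log2(p) = 0.482206
  p = 1/36 = 0.027778: log2(p) = -5.169925, -p*log2(p) = 0.143609
H = 0.500000 + 0.352214 + 0.529888 + 0.482206 + 0.143609 = 2.007917

H = 2.0079 bits/symbol


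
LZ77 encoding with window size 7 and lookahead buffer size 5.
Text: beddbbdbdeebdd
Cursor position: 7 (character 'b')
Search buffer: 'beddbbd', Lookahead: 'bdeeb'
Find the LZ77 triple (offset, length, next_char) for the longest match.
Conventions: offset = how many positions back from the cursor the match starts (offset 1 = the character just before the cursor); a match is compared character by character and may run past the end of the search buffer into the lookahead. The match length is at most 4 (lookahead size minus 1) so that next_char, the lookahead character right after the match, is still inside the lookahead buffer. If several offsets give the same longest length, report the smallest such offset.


Try each offset into the search buffer:
  offset=1 (pos 6, char 'd'): match length 0
  offset=2 (pos 5, char 'b'): match length 2
  offset=3 (pos 4, char 'b'): match length 1
  offset=4 (pos 3, char 'd'): match length 0
  offset=5 (pos 2, char 'd'): match length 0
  offset=6 (pos 1, char 'e'): match length 0
  offset=7 (pos 0, char 'b'): match length 1
Longest match has length 2 at offset 2.
next_char = character at position 7 + 2 = 9 -> 'e'

Best match: offset=2, length=2 (matching 'bd' starting at position 5)
LZ77 triple: (2, 2, 'e')


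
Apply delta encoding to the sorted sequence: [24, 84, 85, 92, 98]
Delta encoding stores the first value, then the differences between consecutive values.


First value: 24
Deltas:
  84 - 24 = 60
  85 - 84 = 1
  92 - 85 = 7
  98 - 92 = 6


Delta encoded: [24, 60, 1, 7, 6]


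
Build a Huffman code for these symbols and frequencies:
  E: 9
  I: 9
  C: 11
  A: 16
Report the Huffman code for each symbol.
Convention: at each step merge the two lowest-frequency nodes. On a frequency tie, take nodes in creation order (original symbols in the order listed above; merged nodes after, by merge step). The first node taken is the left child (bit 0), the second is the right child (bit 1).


Huffman tree construction:
Step 1: Merge E(9) + I(9) = 18
Step 2: Merge C(11) + A(16) = 27
Step 3: Merge (E+I)(18) + (C+A)(27) = 45
Read each symbol's code off the tree from the root (left child = 0, right child = 1).

Codes:
  E: 00 (length 2)
  I: 01 (length 2)
  C: 10 (length 2)
  A: 11 (length 2)
Average code length: 90/45 = 2.0000 bits/symbol


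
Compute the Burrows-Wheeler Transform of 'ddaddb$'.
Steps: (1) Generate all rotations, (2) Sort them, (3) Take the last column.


Rotations (sorted):
  0: $ddaddb -> last char: b
  1: addb$dd -> last char: d
  2: b$ddadd -> last char: d
  3: daddb$d -> last char: d
  4: db$ddad -> last char: d
  5: ddaddb$ -> last char: $
  6: ddb$dda -> last char: a


BWT = bdddd$a


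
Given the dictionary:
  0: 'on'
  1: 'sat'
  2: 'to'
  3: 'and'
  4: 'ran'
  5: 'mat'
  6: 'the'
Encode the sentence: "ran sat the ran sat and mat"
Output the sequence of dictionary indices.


Look up each word in the dictionary:
  'ran' -> 4
  'sat' -> 1
  'the' -> 6
  'ran' -> 4
  'sat' -> 1
  'and' -> 3
  'mat' -> 5

Encoded: [4, 1, 6, 4, 1, 3, 5]


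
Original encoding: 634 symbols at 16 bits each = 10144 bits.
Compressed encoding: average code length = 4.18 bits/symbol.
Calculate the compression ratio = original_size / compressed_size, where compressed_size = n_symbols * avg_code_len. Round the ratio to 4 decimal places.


original_size = n_symbols * orig_bits = 634 * 16 = 10144 bits
compressed_size = n_symbols * avg_code_len = 634 * 4.18 = 2650.12 bits
ratio = original_size / compressed_size = 10144 / 2650.12 = 3.8278

Compression ratio = 3.8278


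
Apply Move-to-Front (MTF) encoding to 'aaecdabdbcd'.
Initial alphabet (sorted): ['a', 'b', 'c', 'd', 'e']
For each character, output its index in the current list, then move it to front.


MTF encoding:
'a': index 0 in ['a', 'b', 'c', 'd', 'e'] -> ['a', 'b', 'c', 'd', 'e']
'a': index 0 in ['a', 'b', 'c', 'd', 'e'] -> ['a', 'b', 'c', 'd', 'e']
'e': index 4 in ['a', 'b', 'c', 'd', 'e'] -> ['e', 'a', 'b', 'c', 'd']
'c': index 3 in ['e', 'a', 'b', 'c', 'd'] -> ['c', 'e', 'a', 'b', 'd']
'd': index 4 in ['c', 'e', 'a', 'b', 'd'] -> ['d', 'c', 'e', 'a', 'b']
'a': index 3 in ['d', 'c', 'e', 'a', 'b'] -> ['a', 'd', 'c', 'e', 'b']
'b': index 4 in ['a', 'd', 'c', 'e', 'b'] -> ['b', 'a', 'd', 'c', 'e']
'd': index 2 in ['b', 'a', 'd', 'c', 'e'] -> ['d', 'b', 'a', 'c', 'e']
'b': index 1 in ['d', 'b', 'a', 'c', 'e'] -> ['b', 'd', 'a', 'c', 'e']
'c': index 3 in ['b', 'd', 'a', 'c', 'e'] -> ['c', 'b', 'd', 'a', 'e']
'd': index 2 in ['c', 'b', 'd', 'a', 'e'] -> ['d', 'c', 'b', 'a', 'e']


Output: [0, 0, 4, 3, 4, 3, 4, 2, 1, 3, 2]


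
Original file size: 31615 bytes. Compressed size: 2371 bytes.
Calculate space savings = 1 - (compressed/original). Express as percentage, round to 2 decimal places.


ratio = compressed/original = 2371/31615 = 0.074996
savings = 1 - ratio = 1 - 0.074996 = 0.925004
as a percentage: 0.925004 * 100 = 92.5%

Space savings = 1 - 2371/31615 = 92.5%


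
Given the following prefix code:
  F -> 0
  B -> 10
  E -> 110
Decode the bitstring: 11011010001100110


Decoding step by step:
Bits 110 -> E
Bits 110 -> E
Bits 10 -> B
Bits 0 -> F
Bits 0 -> F
Bits 110 -> E
Bits 0 -> F
Bits 110 -> E


Decoded message: EEBFFEFE


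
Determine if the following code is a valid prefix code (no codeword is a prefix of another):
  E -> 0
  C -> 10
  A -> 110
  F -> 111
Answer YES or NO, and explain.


Checking each pair (does one codeword prefix another?):
  E='0' vs C='10': no prefix
  E='0' vs A='110': no prefix
  E='0' vs F='111': no prefix
  C='10' vs E='0': no prefix
  C='10' vs A='110': no prefix
  C='10' vs F='111': no prefix
  A='110' vs E='0': no prefix
  A='110' vs C='10': no prefix
  A='110' vs F='111': no prefix
  F='111' vs E='0': no prefix
  F='111' vs C='10': no prefix
  F='111' vs A='110': no prefix
No violation found over all pairs.

YES -- this is a valid prefix code. No codeword is a prefix of any other codeword.


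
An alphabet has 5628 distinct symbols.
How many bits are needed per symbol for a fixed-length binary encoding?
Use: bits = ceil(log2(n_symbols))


log2(5628) = 12.4584
Bracket: 2^12 = 4096 < 5628 <= 2^13 = 8192
So ceil(log2(5628)) = 13

bits = ceil(log2(5628)) = ceil(12.4584) = 13 bits


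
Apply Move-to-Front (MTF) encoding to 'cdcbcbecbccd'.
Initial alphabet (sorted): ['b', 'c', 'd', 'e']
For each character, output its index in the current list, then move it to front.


MTF encoding:
'c': index 1 in ['b', 'c', 'd', 'e'] -> ['c', 'b', 'd', 'e']
'd': index 2 in ['c', 'b', 'd', 'e'] -> ['d', 'c', 'b', 'e']
'c': index 1 in ['d', 'c', 'b', 'e'] -> ['c', 'd', 'b', 'e']
'b': index 2 in ['c', 'd', 'b', 'e'] -> ['b', 'c', 'd', 'e']
'c': index 1 in ['b', 'c', 'd', 'e'] -> ['c', 'b', 'd', 'e']
'b': index 1 in ['c', 'b', 'd', 'e'] -> ['b', 'c', 'd', 'e']
'e': index 3 in ['b', 'c', 'd', 'e'] -> ['e', 'b', 'c', 'd']
'c': index 2 in ['e', 'b', 'c', 'd'] -> ['c', 'e', 'b', 'd']
'b': index 2 in ['c', 'e', 'b', 'd'] -> ['b', 'c', 'e', 'd']
'c': index 1 in ['b', 'c', 'e', 'd'] -> ['c', 'b', 'e', 'd']
'c': index 0 in ['c', 'b', 'e', 'd'] -> ['c', 'b', 'e', 'd']
'd': index 3 in ['c', 'b', 'e', 'd'] -> ['d', 'c', 'b', 'e']


Output: [1, 2, 1, 2, 1, 1, 3, 2, 2, 1, 0, 3]


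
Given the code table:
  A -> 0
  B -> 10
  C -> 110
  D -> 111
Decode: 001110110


Decoding:
0 -> A
0 -> A
111 -> D
0 -> A
110 -> C


Result: AADAC


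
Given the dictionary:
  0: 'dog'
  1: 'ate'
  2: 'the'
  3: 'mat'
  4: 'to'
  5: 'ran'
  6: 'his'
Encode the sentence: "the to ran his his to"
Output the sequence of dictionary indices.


Look up each word in the dictionary:
  'the' -> 2
  'to' -> 4
  'ran' -> 5
  'his' -> 6
  'his' -> 6
  'to' -> 4

Encoded: [2, 4, 5, 6, 6, 4]


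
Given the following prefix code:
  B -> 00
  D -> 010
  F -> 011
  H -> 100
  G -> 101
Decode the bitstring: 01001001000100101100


Decoding step by step:
Bits 010 -> D
Bits 010 -> D
Bits 010 -> D
Bits 00 -> B
Bits 100 -> H
Bits 101 -> G
Bits 100 -> H


Decoded message: DDDBHGH


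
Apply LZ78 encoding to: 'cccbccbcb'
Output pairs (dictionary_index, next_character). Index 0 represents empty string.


LZ78 encoding steps:
Dictionary: {0: ''}
Step 1: w='' (idx 0), next='c' -> output (0, 'c'), add 'c' as idx 1
Step 2: w='c' (idx 1), next='c' -> output (1, 'c'), add 'cc' as idx 2
Step 3: w='' (idx 0), next='b' -> output (0, 'b'), add 'b' as idx 3
Step 4: w='cc' (idx 2), next='b' -> output (2, 'b'), add 'ccb' as idx 4
Step 5: w='c' (idx 1), next='b' -> output (1, 'b'), add 'cb' as idx 5


Encoded: [(0, 'c'), (1, 'c'), (0, 'b'), (2, 'b'), (1, 'b')]


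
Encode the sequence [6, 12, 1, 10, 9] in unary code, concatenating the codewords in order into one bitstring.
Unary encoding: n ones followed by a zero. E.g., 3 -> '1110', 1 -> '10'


Encode each number as n ones followed by a terminating 0:
  6 -> 1111110 (7 bits)
  12 -> 1111111111110 (13 bits)
  1 -> 10 (2 bits)
  10 -> 11111111110 (11 bits)
  9 -> 1111111110 (10 bits)
Total length = 7 + 13 + 2 + 11 + 10 = 43 bits.

Unary([6, 12, 1, 10, 9]) = 1111110111111111111010111111111101111111110 (43 bits)


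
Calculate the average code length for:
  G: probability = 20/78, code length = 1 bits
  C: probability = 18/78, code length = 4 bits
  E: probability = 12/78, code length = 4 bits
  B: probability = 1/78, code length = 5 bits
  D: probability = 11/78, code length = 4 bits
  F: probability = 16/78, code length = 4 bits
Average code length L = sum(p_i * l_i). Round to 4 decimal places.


Weighted contributions p_i * l_i:
  G: (20/78) * 1 = 20/78
  C: (18/78) * 4 = 72/78
  E: (12/78) * 4 = 48/78
  B: (1/78) * 5 = 5/78
  D: (11/78) * 4 = 44/78
  F: (16/78) * 4 = 64/78
Sum = (20 + 72 + 48 + 5 + 44 + 64)/78 = 253/78

L = 253/78 = 3.2436 bits/symbol


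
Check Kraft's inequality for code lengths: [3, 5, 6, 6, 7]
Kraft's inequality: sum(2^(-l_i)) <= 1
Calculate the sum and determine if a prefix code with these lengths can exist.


Sum = 2^(-3) + 2^(-5) + 2^(-6) + 2^(-6) + 2^(-7)
    = 0.125 + 0.03125 + 0.015625 + 0.015625 + 0.0078125
    = 25/128 = 0.1953125
Since 0.1953125 <= 1, Kraft's inequality IS satisfied.
A prefix code with these lengths CAN exist.

Kraft sum = 0.1953125. Satisfied.


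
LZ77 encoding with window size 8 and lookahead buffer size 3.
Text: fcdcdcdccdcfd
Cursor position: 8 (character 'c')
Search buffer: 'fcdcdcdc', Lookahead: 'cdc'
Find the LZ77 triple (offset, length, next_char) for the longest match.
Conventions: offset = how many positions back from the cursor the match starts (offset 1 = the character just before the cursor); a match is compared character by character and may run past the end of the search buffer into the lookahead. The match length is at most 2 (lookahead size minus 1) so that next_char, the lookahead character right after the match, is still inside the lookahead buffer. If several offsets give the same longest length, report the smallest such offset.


Try each offset into the search buffer:
  offset=1 (pos 7, char 'c'): match length 1
  offset=2 (pos 6, char 'd'): match length 0
  offset=3 (pos 5, char 'c'): match length 2
  offset=4 (pos 4, char 'd'): match length 0
  offset=5 (pos 3, char 'c'): match length 2
  offset=6 (pos 2, char 'd'): match length 0
  offset=7 (pos 1, char 'c'): match length 2
  offset=8 (pos 0, char 'f'): match length 0
Longest match has length 2, found at offsets 3, 5, 7; take the smallest, offset 3.
next_char = character at position 8 + 2 = 10 -> 'c'

Best match: offset=3, length=2 (matching 'cd' starting at position 5)
LZ77 triple: (3, 2, 'c')


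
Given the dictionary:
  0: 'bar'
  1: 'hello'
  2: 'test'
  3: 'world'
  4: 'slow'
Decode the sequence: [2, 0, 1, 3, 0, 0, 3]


Look up each index in the dictionary:
  2 -> 'test'
  0 -> 'bar'
  1 -> 'hello'
  3 -> 'world'
  0 -> 'bar'
  0 -> 'bar'
  3 -> 'world'

Decoded: "test bar hello world bar bar world"


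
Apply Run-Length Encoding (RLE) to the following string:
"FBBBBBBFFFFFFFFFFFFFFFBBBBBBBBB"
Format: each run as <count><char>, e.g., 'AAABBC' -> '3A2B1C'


Scanning runs left to right:
  i=0: run of 'F' x 1 -> '1F'
  i=1: run of 'B' x 6 -> '6B'
  i=7: run of 'F' x 15 -> '15F'
  i=22: run of 'B' x 9 -> '9B'

RLE = 1F6B15F9B


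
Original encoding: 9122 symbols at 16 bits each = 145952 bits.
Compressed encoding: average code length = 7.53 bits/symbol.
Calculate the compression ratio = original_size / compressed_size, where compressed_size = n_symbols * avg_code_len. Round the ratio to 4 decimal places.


original_size = n_symbols * orig_bits = 9122 * 16 = 145952 bits
compressed_size = n_symbols * avg_code_len = 9122 * 7.53 = 68688.66 bits
ratio = original_size / compressed_size = 145952 / 68688.66 = 2.1248

Compression ratio = 2.1248


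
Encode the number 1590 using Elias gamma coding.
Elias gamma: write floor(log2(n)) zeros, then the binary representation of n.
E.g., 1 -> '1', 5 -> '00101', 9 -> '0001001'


num_bits = floor(log2(1590)) + 1 = 11
leading_zeros = num_bits - 1 = 10
binary(1590) = 11000110110

Elias gamma(1590) = '0000000000' + '11000110110' = 000000000011000110110 (21 bits)


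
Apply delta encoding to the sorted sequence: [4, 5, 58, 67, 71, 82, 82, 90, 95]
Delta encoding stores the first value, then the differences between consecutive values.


First value: 4
Deltas:
  5 - 4 = 1
  58 - 5 = 53
  67 - 58 = 9
  71 - 67 = 4
  82 - 71 = 11
  82 - 82 = 0
  90 - 82 = 8
  95 - 90 = 5


Delta encoded: [4, 1, 53, 9, 4, 11, 0, 8, 5]


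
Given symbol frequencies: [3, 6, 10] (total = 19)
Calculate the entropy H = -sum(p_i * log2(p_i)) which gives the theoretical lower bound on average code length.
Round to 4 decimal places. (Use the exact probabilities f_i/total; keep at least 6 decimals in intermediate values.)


Per-symbol terms -p_i * log2(p_i) with p_i = f_i/19:
  p = 3/19 = 0.157895: log2(p) = -2.662965, -p*log2(p) = 0.420468
  p = 6/19 = 0.315789: log2(p) = -1.662965, -p*log2(p) = 0.525147
  p = 10/19 = 0.526316: log2(p) = -0.925999, -p*log2(p) = 0.487368
H = 0.420468 + 0.525147 + 0.487368 = 1.432983

H = 1.433 bits/symbol


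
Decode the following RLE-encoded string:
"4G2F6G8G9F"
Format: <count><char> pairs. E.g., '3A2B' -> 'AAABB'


Expanding each <count><char> pair:
  4G -> 'GGGG'
  2F -> 'FF'
  6G -> 'GGGGGG'
  8G -> 'GGGGGGGG'
  9F -> 'FFFFFFFFF'

Decoded = GGGGFFGGGGGGGGGGGGGGFFFFFFFFF


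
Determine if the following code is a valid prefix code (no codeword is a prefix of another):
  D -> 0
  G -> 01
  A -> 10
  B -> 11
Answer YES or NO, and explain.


Checking each pair (does one codeword prefix another?):
  D='0' vs G='01': prefix -- VIOLATION

NO -- this is NOT a valid prefix code. D (0) is a prefix of G (01).


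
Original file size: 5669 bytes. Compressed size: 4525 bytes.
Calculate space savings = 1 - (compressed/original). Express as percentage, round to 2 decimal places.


ratio = compressed/original = 4525/5669 = 0.798201
savings = 1 - ratio = 1 - 0.798201 = 0.201799
as a percentage: 0.201799 * 100 = 20.18%

Space savings = 1 - 4525/5669 = 20.18%


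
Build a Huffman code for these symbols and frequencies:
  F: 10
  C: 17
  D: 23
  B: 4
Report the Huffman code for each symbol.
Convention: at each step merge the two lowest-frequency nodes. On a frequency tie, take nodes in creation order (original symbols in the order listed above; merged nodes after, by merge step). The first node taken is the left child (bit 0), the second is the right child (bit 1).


Huffman tree construction:
Step 1: Merge B(4) + F(10) = 14
Step 2: Merge (B+F)(14) + C(17) = 31
Step 3: Merge D(23) + ((B+F)+C)(31) = 54
Read each symbol's code off the tree from the root (left child = 0, right child = 1).

Codes:
  F: 101 (length 3)
  C: 11 (length 2)
  D: 0 (length 1)
  B: 100 (length 3)
Average code length: 99/54 = 1.8333 bits/symbol


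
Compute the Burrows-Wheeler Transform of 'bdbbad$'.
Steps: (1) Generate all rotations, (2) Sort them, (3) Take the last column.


Rotations (sorted):
  0: $bdbbad -> last char: d
  1: ad$bdbb -> last char: b
  2: bad$bdb -> last char: b
  3: bbad$bd -> last char: d
  4: bdbbad$ -> last char: $
  5: d$bdbba -> last char: a
  6: dbbad$b -> last char: b


BWT = dbbd$ab


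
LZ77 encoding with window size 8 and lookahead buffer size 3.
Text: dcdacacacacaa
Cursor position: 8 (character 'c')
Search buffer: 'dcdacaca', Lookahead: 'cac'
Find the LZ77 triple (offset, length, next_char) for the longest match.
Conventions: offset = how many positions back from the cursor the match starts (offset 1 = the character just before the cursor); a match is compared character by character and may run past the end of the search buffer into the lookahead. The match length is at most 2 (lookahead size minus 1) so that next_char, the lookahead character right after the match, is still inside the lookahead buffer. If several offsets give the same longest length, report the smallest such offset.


Try each offset into the search buffer:
  offset=1 (pos 7, char 'a'): match length 0
  offset=2 (pos 6, char 'c'): match length 2
  offset=3 (pos 5, char 'a'): match length 0
  offset=4 (pos 4, char 'c'): match length 2
  offset=5 (pos 3, char 'a'): match length 0
  offset=6 (pos 2, char 'd'): match length 0
  offset=7 (pos 1, char 'c'): match length 1
  offset=8 (pos 0, char 'd'): match length 0
Longest match has length 2, found at offsets 2, 4; take the smallest, offset 2.
next_char = character at position 8 + 2 = 10 -> 'c'

Best match: offset=2, length=2 (matching 'ca' starting at position 6)
LZ77 triple: (2, 2, 'c')


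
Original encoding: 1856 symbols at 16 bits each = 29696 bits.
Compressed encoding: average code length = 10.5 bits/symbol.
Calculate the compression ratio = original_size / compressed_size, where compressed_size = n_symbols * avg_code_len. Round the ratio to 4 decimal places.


original_size = n_symbols * orig_bits = 1856 * 16 = 29696 bits
compressed_size = n_symbols * avg_code_len = 1856 * 10.5 = 19488.0 bits
ratio = original_size / compressed_size = 29696 / 19488.0 = 1.5238

Compression ratio = 1.5238


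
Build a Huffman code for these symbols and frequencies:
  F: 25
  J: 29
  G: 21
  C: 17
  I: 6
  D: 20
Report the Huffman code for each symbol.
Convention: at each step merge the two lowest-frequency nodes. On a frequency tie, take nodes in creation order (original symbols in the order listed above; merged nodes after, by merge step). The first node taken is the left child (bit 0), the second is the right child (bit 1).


Huffman tree construction:
Step 1: Merge I(6) + C(17) = 23
Step 2: Merge D(20) + G(21) = 41
Step 3: Merge (I+C)(23) + F(25) = 48
Step 4: Merge J(29) + (D+G)(41) = 70
Step 5: Merge ((I+C)+F)(48) + (J+(D+G))(70) = 118
Read each symbol's code off the tree from the root (left child = 0, right child = 1).

Codes:
  F: 01 (length 2)
  J: 10 (length 2)
  G: 111 (length 3)
  C: 001 (length 3)
  I: 000 (length 3)
  D: 110 (length 3)
Average code length: 300/118 = 2.5424 bits/symbol


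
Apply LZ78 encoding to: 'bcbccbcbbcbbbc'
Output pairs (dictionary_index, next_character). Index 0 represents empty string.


LZ78 encoding steps:
Dictionary: {0: ''}
Step 1: w='' (idx 0), next='b' -> output (0, 'b'), add 'b' as idx 1
Step 2: w='' (idx 0), next='c' -> output (0, 'c'), add 'c' as idx 2
Step 3: w='b' (idx 1), next='c' -> output (1, 'c'), add 'bc' as idx 3
Step 4: w='c' (idx 2), next='b' -> output (2, 'b'), add 'cb' as idx 4
Step 5: w='cb' (idx 4), next='b' -> output (4, 'b'), add 'cbb' as idx 5
Step 6: w='cbb' (idx 5), next='b' -> output (5, 'b'), add 'cbbb' as idx 6
Step 7: w='c' (idx 2), end of input -> output (2, '')


Encoded: [(0, 'b'), (0, 'c'), (1, 'c'), (2, 'b'), (4, 'b'), (5, 'b'), (2, '')]


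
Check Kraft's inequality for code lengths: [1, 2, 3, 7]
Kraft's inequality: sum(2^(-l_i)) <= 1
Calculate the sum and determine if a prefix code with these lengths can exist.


Sum = 2^(-1) + 2^(-2) + 2^(-3) + 2^(-7)
    = 0.5 + 0.25 + 0.125 + 0.0078125
    = 113/128 = 0.8828125
Since 0.8828125 <= 1, Kraft's inequality IS satisfied.
A prefix code with these lengths CAN exist.

Kraft sum = 0.8828125. Satisfied.


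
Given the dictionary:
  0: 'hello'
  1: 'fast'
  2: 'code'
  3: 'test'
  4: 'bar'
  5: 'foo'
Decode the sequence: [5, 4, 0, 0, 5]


Look up each index in the dictionary:
  5 -> 'foo'
  4 -> 'bar'
  0 -> 'hello'
  0 -> 'hello'
  5 -> 'foo'

Decoded: "foo bar hello hello foo"


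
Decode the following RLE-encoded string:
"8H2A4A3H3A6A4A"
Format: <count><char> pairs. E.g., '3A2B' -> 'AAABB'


Expanding each <count><char> pair:
  8H -> 'HHHHHHHH'
  2A -> 'AA'
  4A -> 'AAAA'
  3H -> 'HHH'
  3A -> 'AAA'
  6A -> 'AAAAAA'
  4A -> 'AAAA'

Decoded = HHHHHHHHAAAAAAHHHAAAAAAAAAAAAA


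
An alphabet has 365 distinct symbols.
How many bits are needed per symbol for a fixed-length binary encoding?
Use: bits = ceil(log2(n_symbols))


log2(365) = 8.5118
Bracket: 2^8 = 256 < 365 <= 2^9 = 512
So ceil(log2(365)) = 9

bits = ceil(log2(365)) = ceil(8.5118) = 9 bits


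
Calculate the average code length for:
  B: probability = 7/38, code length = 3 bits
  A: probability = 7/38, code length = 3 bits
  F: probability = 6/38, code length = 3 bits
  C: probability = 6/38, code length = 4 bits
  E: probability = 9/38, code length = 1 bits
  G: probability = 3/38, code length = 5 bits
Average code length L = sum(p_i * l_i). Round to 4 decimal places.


Weighted contributions p_i * l_i:
  B: (7/38) * 3 = 21/38
  A: (7/38) * 3 = 21/38
  F: (6/38) * 3 = 18/38
  C: (6/38) * 4 = 24/38
  E: (9/38) * 1 = 9/38
  G: (3/38) * 5 = 15/38
Sum = (21 + 21 + 18 + 24 + 9 + 15)/38 = 108/38

L = 108/38 = 2.8421 bits/symbol


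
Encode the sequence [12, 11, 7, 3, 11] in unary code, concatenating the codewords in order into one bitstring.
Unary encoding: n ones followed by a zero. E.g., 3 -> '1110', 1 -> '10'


Encode each number as n ones followed by a terminating 0:
  12 -> 1111111111110 (13 bits)
  11 -> 111111111110 (12 bits)
  7 -> 11111110 (8 bits)
  3 -> 1110 (4 bits)
  11 -> 111111111110 (12 bits)
Total length = 13 + 12 + 8 + 4 + 12 = 49 bits.

Unary([12, 11, 7, 3, 11]) = 1111111111110111111111110111111101110111111111110 (49 bits)


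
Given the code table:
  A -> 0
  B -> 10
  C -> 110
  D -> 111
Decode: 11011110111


Decoding:
110 -> C
111 -> D
10 -> B
111 -> D


Result: CDBD


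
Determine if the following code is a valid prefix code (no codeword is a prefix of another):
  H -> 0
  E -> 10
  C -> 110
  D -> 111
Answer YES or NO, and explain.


Checking each pair (does one codeword prefix another?):
  H='0' vs E='10': no prefix
  H='0' vs C='110': no prefix
  H='0' vs D='111': no prefix
  E='10' vs H='0': no prefix
  E='10' vs C='110': no prefix
  E='10' vs D='111': no prefix
  C='110' vs H='0': no prefix
  C='110' vs E='10': no prefix
  C='110' vs D='111': no prefix
  D='111' vs H='0': no prefix
  D='111' vs E='10': no prefix
  D='111' vs C='110': no prefix
No violation found over all pairs.

YES -- this is a valid prefix code. No codeword is a prefix of any other codeword.


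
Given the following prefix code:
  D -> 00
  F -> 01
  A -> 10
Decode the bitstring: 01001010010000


Decoding step by step:
Bits 01 -> F
Bits 00 -> D
Bits 10 -> A
Bits 10 -> A
Bits 01 -> F
Bits 00 -> D
Bits 00 -> D


Decoded message: FDAAFDD


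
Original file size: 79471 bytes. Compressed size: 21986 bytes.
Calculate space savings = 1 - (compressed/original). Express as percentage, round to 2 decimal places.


ratio = compressed/original = 21986/79471 = 0.276654
savings = 1 - ratio = 1 - 0.276654 = 0.723346
as a percentage: 0.723346 * 100 = 72.33%

Space savings = 1 - 21986/79471 = 72.33%


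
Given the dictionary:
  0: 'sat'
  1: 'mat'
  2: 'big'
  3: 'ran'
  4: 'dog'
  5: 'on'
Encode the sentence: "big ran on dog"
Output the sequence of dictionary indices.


Look up each word in the dictionary:
  'big' -> 2
  'ran' -> 3
  'on' -> 5
  'dog' -> 4

Encoded: [2, 3, 5, 4]


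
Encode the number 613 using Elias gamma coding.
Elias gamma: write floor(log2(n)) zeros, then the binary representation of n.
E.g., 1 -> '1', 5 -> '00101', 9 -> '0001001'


num_bits = floor(log2(613)) + 1 = 10
leading_zeros = num_bits - 1 = 9
binary(613) = 1001100101

Elias gamma(613) = '000000000' + '1001100101' = 0000000001001100101 (19 bits)


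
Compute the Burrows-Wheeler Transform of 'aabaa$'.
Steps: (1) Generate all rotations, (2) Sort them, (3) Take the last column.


Rotations (sorted):
  0: $aabaa -> last char: a
  1: a$aaba -> last char: a
  2: aa$aab -> last char: b
  3: aabaa$ -> last char: $
  4: abaa$a -> last char: a
  5: baa$aa -> last char: a


BWT = aab$aa
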